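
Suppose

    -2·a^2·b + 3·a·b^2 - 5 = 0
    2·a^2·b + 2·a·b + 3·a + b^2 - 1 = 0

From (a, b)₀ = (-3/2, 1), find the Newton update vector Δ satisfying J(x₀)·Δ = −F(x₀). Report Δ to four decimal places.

(4.9722, 2.2778)

At (-3/2, 1): F = (-14.0000, -3.0000).
Jacobian J = [[-4·a·b + 3·b^2, -2·a^2 + 6·a·b], [4·a·b + 2·b + 3, 2·a^2 + 2·a + 2·b]].
At the point, J = [[9.0000, -13.5000], [-1.0000, 3.5000]] (det J = 18.0000).
Solving J·Δ = −F gives Δ = (4.9722, 2.2778).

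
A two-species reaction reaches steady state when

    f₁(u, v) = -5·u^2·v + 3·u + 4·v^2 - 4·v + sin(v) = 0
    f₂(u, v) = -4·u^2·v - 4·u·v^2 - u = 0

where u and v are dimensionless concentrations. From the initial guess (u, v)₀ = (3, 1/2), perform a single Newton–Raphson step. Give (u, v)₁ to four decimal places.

(-6.2523, 2.6986)

At (3, 1/2): F = (-14.020574, -24.0000).
Jacobian J = [[-10·u·v + 3, -5·u^2 + 8·v + cos(v) - 4], [-8·u·v - 4·v^2 - 1, -4·u^2 - 8·u·v]].
At the point, J = [[-12.0000, -44.122417], [-14.0000, -48.0000]] (det J = -41.713844).
Solving J·Δ = −F gives Δ = (-9.2523, 2.1986).
Then the next iterate is (u, v)₁ = (-6.2523, 2.6986).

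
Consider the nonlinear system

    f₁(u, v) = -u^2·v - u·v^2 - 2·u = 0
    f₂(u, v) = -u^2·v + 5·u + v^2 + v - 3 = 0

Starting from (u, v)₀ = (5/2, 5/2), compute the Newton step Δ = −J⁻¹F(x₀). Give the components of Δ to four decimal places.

At (5/2, 5/2): F = (-36.2500, 2.6250).
Jacobian J = [[-2·u·v - v^2 - 2, -u^2 - 2·u·v], [-2·u·v + 5, -u^2 + 2·v + 1]].
At the point, J = [[-20.7500, -18.7500], [-7.5000, -0.2500]] (det J = -135.4375).
Solving J·Δ = −F gives Δ = (0.4303, -2.4096).

(0.4303, -2.4096)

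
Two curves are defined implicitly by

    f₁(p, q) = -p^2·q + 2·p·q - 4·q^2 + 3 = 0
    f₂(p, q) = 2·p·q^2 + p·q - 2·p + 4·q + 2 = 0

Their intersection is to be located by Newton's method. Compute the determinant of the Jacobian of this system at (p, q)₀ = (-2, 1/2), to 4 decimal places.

-18.0000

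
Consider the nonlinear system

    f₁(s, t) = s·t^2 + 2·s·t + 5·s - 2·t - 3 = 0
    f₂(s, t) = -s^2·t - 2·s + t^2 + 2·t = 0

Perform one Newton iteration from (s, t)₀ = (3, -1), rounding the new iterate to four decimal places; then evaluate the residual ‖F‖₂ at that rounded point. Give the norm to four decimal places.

1.9058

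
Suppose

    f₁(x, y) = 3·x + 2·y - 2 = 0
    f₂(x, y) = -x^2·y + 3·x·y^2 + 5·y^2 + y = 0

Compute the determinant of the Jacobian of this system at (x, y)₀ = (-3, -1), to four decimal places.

6.0000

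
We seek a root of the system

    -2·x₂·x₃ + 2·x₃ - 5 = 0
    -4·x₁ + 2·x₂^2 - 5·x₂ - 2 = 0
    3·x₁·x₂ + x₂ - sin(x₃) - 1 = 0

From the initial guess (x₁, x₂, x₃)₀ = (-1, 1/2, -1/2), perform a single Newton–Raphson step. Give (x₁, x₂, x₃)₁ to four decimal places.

At (-1, 1/2, -1/2): F = (-5.5000, 0.0000, -1.520574).
Jacobian J = [[0, -2·x₃, -2·x₂ + 2], [-4, 4·x₂ - 5, 0], [3·x₂, 3·x₁ + 1, -cos(x₃)]].
At the point, J = [[0.0000, 1.0000, 1.0000], [-4.0000, -3.0000, 0.0000], [1.5000, -2.0000, -0.877583]] (det J = 8.989670).
Solving J·Δ = −F gives Δ = (2.1182, -2.8243, 8.3243).
Then the next iterate is (x₁, x₂, x₃)₁ = (1.1182, -2.3243, 7.8243).

(1.1182, -2.3243, 7.8243)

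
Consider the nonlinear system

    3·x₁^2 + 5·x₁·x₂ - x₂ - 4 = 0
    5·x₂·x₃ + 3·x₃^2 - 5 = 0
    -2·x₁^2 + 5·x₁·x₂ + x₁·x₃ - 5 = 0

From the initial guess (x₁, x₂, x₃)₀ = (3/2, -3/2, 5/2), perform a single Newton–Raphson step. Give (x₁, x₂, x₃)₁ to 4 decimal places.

(0.6266, -0.2215, 1.0359)

At (3/2, -3/2, 5/2): F = (-7.0000, -5.0000, -17.0000).
Jacobian J = [[6·x₁ + 5·x₂, 5·x₁ - 1, 0], [0, 5·x₃, 5·x₂ + 6·x₃], [-4·x₁ + 5·x₂ + x₃, 5·x₁, x₁]].
At the point, J = [[1.5000, 6.5000, 0.0000], [0.0000, 12.5000, 7.5000], [-11.0000, 7.5000, 1.5000]] (det J = -592.5000).
Solving J·Δ = −F gives Δ = (-0.8734, 1.2785, -1.4641).
Then the next iterate is (x₁, x₂, x₃)₁ = (0.6266, -0.2215, 1.0359).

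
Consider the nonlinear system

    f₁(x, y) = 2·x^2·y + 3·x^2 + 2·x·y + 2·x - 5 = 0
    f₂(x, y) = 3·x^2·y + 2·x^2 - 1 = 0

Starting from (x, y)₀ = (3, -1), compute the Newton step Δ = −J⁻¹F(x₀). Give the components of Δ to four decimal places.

(-1.1373, 0.1176)

At (3, -1): F = (4.0000, -10.0000).
Jacobian J = [[4·x·y + 6·x + 2·y + 2, 2·x^2 + 2·x], [6·x·y + 4·x, 3·x^2]].
At the point, J = [[6.0000, 24.0000], [-6.0000, 27.0000]] (det J = 306.0000).
Solving J·Δ = −F gives Δ = (-1.1373, 0.1176).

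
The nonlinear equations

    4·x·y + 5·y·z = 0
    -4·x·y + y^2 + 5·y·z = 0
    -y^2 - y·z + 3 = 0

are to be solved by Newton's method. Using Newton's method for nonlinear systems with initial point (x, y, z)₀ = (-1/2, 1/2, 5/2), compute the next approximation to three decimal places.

At (-1/2, 1/2, 5/2): F = (5.250, 7.500, 1.500).
Jacobian J = [[4·y, 4·x + 5·z, 5·y], [-4·y, -4·x + 2·y + 5·z, 5·y], [0, -2·y - z, -y]].
At the point, J = [[2.000, 10.500, 2.500], [-2.000, 15.500, 2.500], [0.000, -3.500, -0.500]] (det J = 9.000).
Solving J·Δ = −F gives Δ = (4.417, 3.083, -18.583).
Then the next iterate is (x, y, z)₁ = (3.917, 3.583, -16.083).

(3.917, 3.583, -16.083)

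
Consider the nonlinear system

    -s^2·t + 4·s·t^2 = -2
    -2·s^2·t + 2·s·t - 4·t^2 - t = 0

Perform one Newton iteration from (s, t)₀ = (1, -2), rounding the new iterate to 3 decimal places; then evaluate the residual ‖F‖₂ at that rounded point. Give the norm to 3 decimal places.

7.077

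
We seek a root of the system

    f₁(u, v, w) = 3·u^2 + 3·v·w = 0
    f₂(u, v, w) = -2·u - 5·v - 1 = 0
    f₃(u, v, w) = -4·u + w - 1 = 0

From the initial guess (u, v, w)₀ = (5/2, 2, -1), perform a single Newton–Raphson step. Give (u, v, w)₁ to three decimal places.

(0.153, -0.261, 1.612)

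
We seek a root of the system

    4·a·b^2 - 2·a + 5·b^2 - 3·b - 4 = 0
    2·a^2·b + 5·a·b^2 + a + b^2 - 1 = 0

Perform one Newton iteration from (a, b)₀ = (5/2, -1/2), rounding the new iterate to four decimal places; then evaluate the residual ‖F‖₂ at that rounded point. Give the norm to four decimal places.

0.5437

At (5/2, -1/2): F = (-3.7500, -1.3750).
Jacobian J = [[4·b^2 - 2, 8·a·b + 10·b - 3], [4·a·b + 5·b^2 + 1, 2·a^2 + 10·a·b + 2·b]].
At the point, J = [[-1.0000, -18.0000], [-2.7500, -1.0000]] (det J = -48.5000).
Solving J·Δ = −F gives Δ = (-0.4330, -0.1843).
Then the next iterate is (a, b)₁ = (2.0670, -0.6843).
Re-evaluating at (2.0670, -0.6843): F = (0.131860, 0.527472), so ‖F‖₂ = 0.5437.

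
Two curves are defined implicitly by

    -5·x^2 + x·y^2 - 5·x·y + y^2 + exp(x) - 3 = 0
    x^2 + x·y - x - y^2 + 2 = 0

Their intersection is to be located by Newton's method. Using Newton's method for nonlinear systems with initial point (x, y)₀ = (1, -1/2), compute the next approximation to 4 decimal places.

At (1, -1/2): F = (-2.281718, 1.2500).
Jacobian J = [[-10·x + y^2 - 5·y + exp(x), 2·x·y - 5·x + 2·y], [2·x + y - 1, x - 2·y]].
At the point, J = [[-4.531718, -7.0000], [0.5000, 2.0000]] (det J = -5.563436).
Solving J·Δ = −F gives Δ = (0.7525, -0.8131).
Then the next iterate is (x, y)₁ = (1.7525, -1.3131).

(1.7525, -1.3131)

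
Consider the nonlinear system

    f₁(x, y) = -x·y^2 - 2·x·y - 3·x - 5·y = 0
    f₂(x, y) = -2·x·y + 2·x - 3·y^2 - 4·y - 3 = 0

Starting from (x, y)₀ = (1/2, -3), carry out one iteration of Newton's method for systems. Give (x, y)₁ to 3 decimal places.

At (1/2, -3): F = (12.000, -14.000).
Jacobian J = [[-y^2 - 2·y - 3, -2·x·y - 2·x - 5], [-2·y + 2, -2·x - 6·y - 4]].
At the point, J = [[-6.000, -3.000], [8.000, 13.000]] (det J = -54.000).
Solving J·Δ = −F gives Δ = (2.111, -0.222).
Then the next iterate is (x, y)₁ = (2.611, -3.222).

(2.611, -3.222)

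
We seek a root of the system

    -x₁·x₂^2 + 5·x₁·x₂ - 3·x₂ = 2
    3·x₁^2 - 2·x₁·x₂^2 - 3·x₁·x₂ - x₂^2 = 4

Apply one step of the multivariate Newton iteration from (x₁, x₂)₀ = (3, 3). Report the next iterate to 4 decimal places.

(0.8917, 2.0583)

At (3, 3): F = (7.0000, -67.0000).
Jacobian J = [[-x₂^2 + 5·x₂, -2·x₁·x₂ + 5·x₁ - 3], [6·x₁ - 2·x₂^2 - 3·x₂, -4·x₁·x₂ - 3·x₁ - 2·x₂]].
At the point, J = [[6.0000, -6.0000], [-9.0000, -51.0000]] (det J = -360.0000).
Solving J·Δ = −F gives Δ = (-2.1083, -0.9417).
Then the next iterate is (x₁, x₂)₁ = (0.8917, 2.0583).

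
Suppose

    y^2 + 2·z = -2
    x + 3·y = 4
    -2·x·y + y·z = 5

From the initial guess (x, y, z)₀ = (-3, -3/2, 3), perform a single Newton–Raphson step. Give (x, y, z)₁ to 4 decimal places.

(-23.0833, 9.0278, 13.6667)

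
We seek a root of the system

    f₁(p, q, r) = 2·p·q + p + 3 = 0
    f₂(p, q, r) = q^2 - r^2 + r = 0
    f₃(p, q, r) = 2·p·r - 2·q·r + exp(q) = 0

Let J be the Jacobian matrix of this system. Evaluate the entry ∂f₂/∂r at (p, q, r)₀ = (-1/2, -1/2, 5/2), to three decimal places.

-4.000

∂f₂/∂r = -2·r + 1.
At (-1/2, -1/2, 5/2) this is -4.000.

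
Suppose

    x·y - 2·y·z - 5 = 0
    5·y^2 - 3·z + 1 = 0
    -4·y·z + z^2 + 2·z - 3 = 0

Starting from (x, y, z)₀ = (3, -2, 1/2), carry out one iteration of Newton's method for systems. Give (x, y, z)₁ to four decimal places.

At (3, -2, 1/2): F = (-9.0000, 19.5000, 2.2500).
Jacobian J = [[y, x - 2·z, -2·y], [0, 10·y, -3], [0, -4·z, -4·y + 2·z + 2]].
At the point, J = [[-2.0000, 2.0000, 4.0000], [0.0000, -20.0000, -3.0000], [0.0000, -2.0000, 11.0000]] (det J = 452.0000).
Solving J·Δ = −F gives Δ = (-3.5741, 0.9790, -0.0265).
Then the next iterate is (x, y, z)₁ = (-0.5741, -1.0210, 0.4735).

(-0.5741, -1.0210, 0.4735)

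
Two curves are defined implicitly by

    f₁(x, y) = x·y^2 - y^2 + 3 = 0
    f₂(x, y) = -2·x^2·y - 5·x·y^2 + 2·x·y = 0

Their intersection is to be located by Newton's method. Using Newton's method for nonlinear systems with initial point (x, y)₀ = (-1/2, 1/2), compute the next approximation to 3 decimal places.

At (-1/2, 1/2): F = (2.625, -0.125).
Jacobian J = [[y^2, 2·x·y - 2·y], [-4·x·y - 5·y^2 + 2·y, -2·x^2 - 10·x·y + 2·x]].
At the point, J = [[0.250, -1.500], [0.750, 1.000]] (det J = 1.375).
Solving J·Δ = −F gives Δ = (-1.773, 1.455).
Then the next iterate is (x, y)₁ = (-2.273, 1.955).

(-2.273, 1.955)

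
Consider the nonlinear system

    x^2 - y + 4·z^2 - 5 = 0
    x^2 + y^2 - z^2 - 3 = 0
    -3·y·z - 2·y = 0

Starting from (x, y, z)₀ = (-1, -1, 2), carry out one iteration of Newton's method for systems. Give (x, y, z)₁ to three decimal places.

At (-1, -1, 2): F = (13.000, -5.000, 8.000).
Jacobian J = [[2·x, -1, 8·z], [2·x, 2·y, -2·z], [0, -3·z - 2, -3·y]].
At the point, J = [[-2.000, -1.000, 16.000], [-2.000, -2.000, -4.000], [0.000, -8.000, 3.000]] (det J = 326.000).
Solving J·Δ = −F gives Δ = (-1.285, 0.650, -0.933).
Then the next iterate is (x, y, z)₁ = (-2.285, -0.350, 1.067).

(-2.285, -0.350, 1.067)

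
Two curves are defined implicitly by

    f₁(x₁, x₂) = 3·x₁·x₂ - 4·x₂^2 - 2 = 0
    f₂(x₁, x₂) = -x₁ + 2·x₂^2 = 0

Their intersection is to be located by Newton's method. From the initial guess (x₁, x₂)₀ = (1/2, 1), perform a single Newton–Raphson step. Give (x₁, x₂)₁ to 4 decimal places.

(2.0000, 1.0000)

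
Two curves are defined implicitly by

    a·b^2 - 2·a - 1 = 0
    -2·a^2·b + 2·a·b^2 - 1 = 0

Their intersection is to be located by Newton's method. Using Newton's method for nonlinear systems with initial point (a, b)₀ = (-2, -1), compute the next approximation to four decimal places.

(-1.5000, -1.1250)

At (-2, -1): F = (1.0000, 3.0000).
Jacobian J = [[b^2 - 2, 2·a·b], [-4·a·b + 2·b^2, -2·a^2 + 4·a·b]].
At the point, J = [[-1.0000, 4.0000], [-6.0000, 0.0000]] (det J = 24.0000).
Solving J·Δ = −F gives Δ = (0.5000, -0.1250).
Then the next iterate is (a, b)₁ = (-1.5000, -1.1250).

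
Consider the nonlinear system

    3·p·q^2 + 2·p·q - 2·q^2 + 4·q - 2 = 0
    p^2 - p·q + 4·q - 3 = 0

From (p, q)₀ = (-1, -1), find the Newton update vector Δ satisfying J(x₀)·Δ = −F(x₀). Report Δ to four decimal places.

At (-1, -1): F = (-9.0000, -7.0000).
Jacobian J = [[3·q^2 + 2·q, 6·p·q + 2·p - 4·q + 4], [2·p - q, -p + 4]].
At the point, J = [[1.0000, 12.0000], [-1.0000, 5.0000]] (det J = 17.0000).
Solving J·Δ = −F gives Δ = (-2.2941, 0.9412).

(-2.2941, 0.9412)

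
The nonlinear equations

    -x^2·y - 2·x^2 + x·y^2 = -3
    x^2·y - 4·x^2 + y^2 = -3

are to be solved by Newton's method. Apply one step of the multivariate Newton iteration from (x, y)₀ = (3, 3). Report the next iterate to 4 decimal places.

At (3, 3): F = (-15.0000, 3.0000).
Jacobian J = [[-2·x·y - 4·x + y^2, -x^2 + 2·x·y], [2·x·y - 8·x, x^2 + 2·y]].
At the point, J = [[-21.0000, 9.0000], [-6.0000, 15.0000]] (det J = -261.0000).
Solving J·Δ = −F gives Δ = (-0.9655, -0.5862).
Then the next iterate is (x, y)₁ = (2.0345, 2.4138).

(2.0345, 2.4138)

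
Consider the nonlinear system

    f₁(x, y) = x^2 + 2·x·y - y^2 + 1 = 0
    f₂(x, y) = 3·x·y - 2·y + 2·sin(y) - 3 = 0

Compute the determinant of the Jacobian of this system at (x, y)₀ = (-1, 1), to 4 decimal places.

J = [[2·x + 2·y, 2·x - 2·y], [3·y, 3·x + 2·cos(y) - 2]].
At the point, J = [[0.0000, -4.0000], [3.0000, -3.919395]].
det J = 12.0000.

12.0000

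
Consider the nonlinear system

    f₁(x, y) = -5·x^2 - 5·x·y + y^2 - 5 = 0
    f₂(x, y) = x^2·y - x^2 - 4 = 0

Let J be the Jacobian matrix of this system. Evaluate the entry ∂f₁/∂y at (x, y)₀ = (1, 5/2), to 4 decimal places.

0.0000

∂f₁/∂y = -5·x + 2·y.
At (1, 5/2) this is 0.0000.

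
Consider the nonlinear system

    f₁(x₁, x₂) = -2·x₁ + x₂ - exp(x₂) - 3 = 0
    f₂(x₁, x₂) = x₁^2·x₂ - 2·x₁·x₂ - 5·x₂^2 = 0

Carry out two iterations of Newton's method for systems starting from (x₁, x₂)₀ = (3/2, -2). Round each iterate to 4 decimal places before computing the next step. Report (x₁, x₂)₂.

At (3/2, -2): F = (-8.135335, -18.5000).
Jacobian J = [[-2, -exp(x₂) + 1], [2·x₁·x₂ - 2·x₂, x₁^2 - 2·x₁ - 10·x₂]].
At the point, J = [[-2.0000, 0.864665], [-2.0000, 19.2500]] (det J = -36.770671).
Solving J·Δ = −F gives Δ = (-3.8239, 0.5637).
Then the next iterate is (x₁, x₂)₁ = (-2.3239, -1.4363).
Round to (-2.3239, -1.4363) and repeat: F = (-0.026306, -24.747178), J = [[-2.0000, 0.762194], [9.548235, 24.411311]].
Δ = (0.3248, 0.8867), so (x₁, x₂)₂ = (-1.9991, -0.5496).

(-1.9991, -0.5496)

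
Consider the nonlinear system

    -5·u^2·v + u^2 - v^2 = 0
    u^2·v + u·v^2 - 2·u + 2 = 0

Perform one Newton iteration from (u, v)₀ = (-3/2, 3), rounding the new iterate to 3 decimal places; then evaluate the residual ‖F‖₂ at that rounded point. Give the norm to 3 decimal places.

12.572

At (-3/2, 3): F = (-40.500, -1.750).
Jacobian J = [[-10·u·v + 2·u, -5·u^2 - 2·v], [2·u·v + v^2 - 2, u^2 + 2·u·v]].
At the point, J = [[42.000, -17.250], [-2.000, -6.750]] (det J = -318.000).
Solving J·Δ = −F gives Δ = (0.765, -0.486).
Then the next iterate is (u, v)₁ = (-0.735, 2.514).
Re-evaluating at (-0.735, 2.514): F = (-12.57060, 0.18278), so ‖F‖₂ = 12.572.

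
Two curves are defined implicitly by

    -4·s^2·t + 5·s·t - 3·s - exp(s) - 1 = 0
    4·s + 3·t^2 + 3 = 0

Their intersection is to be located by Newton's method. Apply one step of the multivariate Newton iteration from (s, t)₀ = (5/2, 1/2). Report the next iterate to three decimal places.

At (5/2, 1/2): F = (-26.93249, 13.750).
Jacobian J = [[-8·s·t + 5·t - exp(s) - 3, -4·s^2 + 5·s], [4, 6·t]].
At the point, J = [[-22.68249, -12.500], [4.000, 3.000]] (det J = -18.04748).
Solving J·Δ = −F gives Δ = (5.047, -11.312).
Then the next iterate is (s, t)₁ = (7.547, -10.812).

(7.547, -10.812)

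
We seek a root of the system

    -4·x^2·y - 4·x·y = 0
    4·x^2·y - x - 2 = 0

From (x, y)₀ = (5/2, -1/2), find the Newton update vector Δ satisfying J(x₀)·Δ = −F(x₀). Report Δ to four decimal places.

At (5/2, -1/2): F = (17.5000, -17.0000).
Jacobian J = [[-8·x·y - 4·y, -4·x^2 - 4·x], [8·x·y - 1, 4·x^2]].
At the point, J = [[12.0000, -35.0000], [-11.0000, 25.0000]] (det J = -85.0000).
Solving J·Δ = −F gives Δ = (-1.8529, -0.1353).

(-1.8529, -0.1353)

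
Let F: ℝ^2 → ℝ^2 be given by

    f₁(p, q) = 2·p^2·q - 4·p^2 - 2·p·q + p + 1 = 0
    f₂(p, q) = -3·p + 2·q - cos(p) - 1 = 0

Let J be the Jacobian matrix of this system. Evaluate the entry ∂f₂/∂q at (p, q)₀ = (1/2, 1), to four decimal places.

2.0000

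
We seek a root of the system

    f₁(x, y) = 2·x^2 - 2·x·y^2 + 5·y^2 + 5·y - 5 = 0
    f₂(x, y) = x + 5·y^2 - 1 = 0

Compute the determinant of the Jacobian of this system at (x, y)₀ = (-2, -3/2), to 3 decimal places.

209.500

J = [[4·x - 2·y^2, -4·x·y + 10·y + 5], [1, 10·y]].
At the point, J = [[-12.500, -22.000], [1.000, -15.000]].
det J = 209.500.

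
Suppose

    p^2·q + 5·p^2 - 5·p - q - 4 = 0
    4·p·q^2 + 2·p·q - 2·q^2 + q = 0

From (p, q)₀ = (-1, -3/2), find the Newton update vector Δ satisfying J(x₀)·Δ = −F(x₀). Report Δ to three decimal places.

(0.500, 0.529)

At (-1, -3/2): F = (6.000, -12.000).
Jacobian J = [[2·p·q + 10·p - 5, p^2 - 1], [4·q^2 + 2·q, 8·p·q + 2·p - 4·q + 1]].
At the point, J = [[-12.000, 0.000], [6.000, 17.000]] (det J = -204.000).
Solving J·Δ = −F gives Δ = (0.500, 0.529).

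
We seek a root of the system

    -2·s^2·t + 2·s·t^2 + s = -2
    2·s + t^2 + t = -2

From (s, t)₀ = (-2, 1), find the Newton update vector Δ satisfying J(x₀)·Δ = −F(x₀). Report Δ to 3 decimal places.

At (-2, 1): F = (-12.000, 0.000).
Jacobian J = [[-4·s·t + 2·t^2 + 1, -2·s^2 + 4·s·t], [2, 2·t + 1]].
At the point, J = [[11.000, -16.000], [2.000, 3.000]] (det J = 65.000).
Solving J·Δ = −F gives Δ = (0.554, -0.369).

(0.554, -0.369)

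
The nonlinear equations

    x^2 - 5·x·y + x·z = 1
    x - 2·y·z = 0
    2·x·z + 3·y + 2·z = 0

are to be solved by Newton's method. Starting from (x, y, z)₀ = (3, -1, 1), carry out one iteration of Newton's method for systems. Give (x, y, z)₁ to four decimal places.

At (3, -1, 1): F = (26.0000, 5.0000, 5.0000).
Jacobian J = [[2·x - 5·y + z, -5·x, x], [1, -2·z, -2·y], [2·z, 3, 2·x + 2]].
At the point, J = [[12.0000, -15.0000, 3.0000], [1.0000, -2.0000, 2.0000], [2.0000, 3.0000, 8.0000]] (det J = -183.0000).
Solving J·Δ = −F gives Δ = (-0.2568, 1.3169, -1.0546).
Then the next iterate is (x, y, z)₁ = (2.7432, 0.3169, -0.0546).

(2.7432, 0.3169, -0.0546)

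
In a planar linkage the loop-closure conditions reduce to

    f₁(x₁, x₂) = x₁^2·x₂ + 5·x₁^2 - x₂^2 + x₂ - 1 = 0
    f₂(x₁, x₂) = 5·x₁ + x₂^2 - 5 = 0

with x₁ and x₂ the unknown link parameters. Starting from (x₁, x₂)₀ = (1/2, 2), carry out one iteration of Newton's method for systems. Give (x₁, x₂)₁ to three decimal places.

(0.521, 1.599)

At (1/2, 2): F = (-1.250, 1.500).
Jacobian J = [[2·x₁·x₂ + 10·x₁, x₁^2 - 2·x₂ + 1], [5, 2·x₂]].
At the point, J = [[7.000, -2.750], [5.000, 4.000]] (det J = 41.750).
Solving J·Δ = −F gives Δ = (0.021, -0.401).
Then the next iterate is (x₁, x₂)₁ = (0.521, 1.599).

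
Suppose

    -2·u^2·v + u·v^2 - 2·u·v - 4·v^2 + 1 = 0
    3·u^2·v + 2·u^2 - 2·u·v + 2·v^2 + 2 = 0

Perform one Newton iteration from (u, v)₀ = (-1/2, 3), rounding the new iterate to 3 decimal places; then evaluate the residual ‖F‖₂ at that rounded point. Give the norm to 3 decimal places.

At (-1/2, 3): F = (-38.000, 25.750).
Jacobian J = [[-4·u·v + v^2 - 2·v, -2·u^2 + 2·u·v - 2·u - 8·v], [6·u·v + 4·u - 2·v, 3·u^2 - 2·u + 4·v]].
At the point, J = [[9.000, -26.500], [-17.000, 13.750]] (det J = -326.750).
Solving J·Δ = −F gives Δ = (0.489, -1.268).
Then the next iterate is (u, v)₁ = (-0.011, 1.732).
Re-evaluating at (-0.011, 1.732): F = (-10.99461, 8.03862), so ‖F‖₂ = 13.620.

13.620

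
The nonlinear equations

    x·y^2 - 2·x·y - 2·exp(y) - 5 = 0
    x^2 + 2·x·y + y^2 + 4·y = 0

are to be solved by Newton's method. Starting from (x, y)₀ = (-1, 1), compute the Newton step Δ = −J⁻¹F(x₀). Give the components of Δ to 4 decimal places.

At (-1, 1): F = (-9.436564, 4.0000).
Jacobian J = [[y^2 - 2·y, 2·x·y - 2·x - 2·exp(y)], [2·x + 2·y, 2·x + 2·y + 4]].
At the point, J = [[-1.0000, -5.436564], [0.0000, 4.0000]] (det J = -4.0000).
Solving J·Δ = −F gives Δ = (-4.0000, -1.0000).

(-4.0000, -1.0000)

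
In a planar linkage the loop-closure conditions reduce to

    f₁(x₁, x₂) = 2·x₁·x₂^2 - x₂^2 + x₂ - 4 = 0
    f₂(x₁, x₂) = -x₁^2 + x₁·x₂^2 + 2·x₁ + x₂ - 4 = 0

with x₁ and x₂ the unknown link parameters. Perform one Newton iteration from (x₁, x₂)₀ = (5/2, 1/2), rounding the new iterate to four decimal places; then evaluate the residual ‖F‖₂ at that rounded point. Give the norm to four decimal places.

At (5/2, 1/2): F = (-2.5000, -4.1250).
Jacobian J = [[2·x₂^2, 4·x₁·x₂ - 2·x₂ + 1], [-2·x₁ + x₂^2 + 2, 2·x₁·x₂ + 1]].
At the point, J = [[0.5000, 5.0000], [-2.7500, 3.5000]] (det J = 15.5000).
Solving J·Δ = −F gives Δ = (-0.7661, 0.5766).
Then the next iterate is (x₁, x₂)₁ = (1.7339, 1.0766).
Re-evaluating at (1.7339, 1.0766): F = (-0.063053, -0.452302), so ‖F‖₂ = 0.4567.

0.4567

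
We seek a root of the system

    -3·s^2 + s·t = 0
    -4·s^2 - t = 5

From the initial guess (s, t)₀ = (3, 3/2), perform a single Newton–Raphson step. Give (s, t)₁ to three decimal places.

(1.305, -0.322)

At (3, 3/2): F = (-22.500, -42.500).
Jacobian J = [[-6·s + t, s], [-8·s, -1]].
At the point, J = [[-16.500, 3.000], [-24.000, -1.000]] (det J = 88.500).
Solving J·Δ = −F gives Δ = (-1.695, -1.822).
Then the next iterate is (s, t)₁ = (1.305, -0.322).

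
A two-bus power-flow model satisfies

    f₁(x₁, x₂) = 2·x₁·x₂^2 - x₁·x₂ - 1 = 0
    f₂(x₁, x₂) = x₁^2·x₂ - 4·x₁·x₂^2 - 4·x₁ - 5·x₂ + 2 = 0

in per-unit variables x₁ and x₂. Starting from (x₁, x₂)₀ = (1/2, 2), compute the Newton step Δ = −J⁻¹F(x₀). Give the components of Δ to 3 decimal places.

(2.648, -5.111)

At (1/2, 2): F = (2.000, -17.500).
Jacobian J = [[2·x₂^2 - x₂, 4·x₁·x₂ - x₁], [2·x₁·x₂ - 4·x₂^2 - 4, x₁^2 - 8·x₁·x₂ - 5]].
At the point, J = [[6.000, 3.500], [-18.000, -12.750]] (det J = -13.500).
Solving J·Δ = −F gives Δ = (2.648, -5.111).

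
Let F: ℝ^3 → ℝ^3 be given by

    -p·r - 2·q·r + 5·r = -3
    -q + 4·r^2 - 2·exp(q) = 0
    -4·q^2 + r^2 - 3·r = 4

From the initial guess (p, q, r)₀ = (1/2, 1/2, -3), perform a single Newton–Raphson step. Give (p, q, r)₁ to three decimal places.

At (1/2, 1/2, -3): F = (-7.500, 32.20256, 13.000).
Jacobian J = [[-r, -2·r, -p - 2·q + 5], [0, -2·exp(q) - 1, 8·r], [0, -8·q, 2·r - 3]].
At the point, J = [[3.000, 6.000, 3.500], [0.000, -4.29744, -24.000], [0.000, -4.000, -9.000]] (det J = -171.96905).
Solving J·Δ = −F gives Δ = (0.242, 0.387, 1.272).
Then the next iterate is (p, q, r)₁ = (0.742, 0.887, -1.728).

(0.742, 0.887, -1.728)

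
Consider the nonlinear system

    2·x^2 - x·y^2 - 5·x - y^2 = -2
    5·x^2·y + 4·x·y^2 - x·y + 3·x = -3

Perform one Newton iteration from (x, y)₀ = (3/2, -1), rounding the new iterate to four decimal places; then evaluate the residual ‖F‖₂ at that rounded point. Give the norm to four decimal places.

4.7684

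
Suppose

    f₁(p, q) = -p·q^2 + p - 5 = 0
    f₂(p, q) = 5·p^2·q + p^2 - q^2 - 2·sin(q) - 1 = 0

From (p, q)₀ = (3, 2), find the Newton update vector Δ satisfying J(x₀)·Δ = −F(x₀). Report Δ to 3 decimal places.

(-0.781, -0.971)

At (3, 2): F = (-14.000, 92.18141).
Jacobian J = [[-q^2 + 1, -2·p·q], [10·p·q + 2·p, 5·p^2 - 2·q - 2·cos(q)]].
At the point, J = [[-3.000, -12.000], [66.000, 41.83229]] (det J = 666.50312).
Solving J·Δ = −F gives Δ = (-0.781, -0.971).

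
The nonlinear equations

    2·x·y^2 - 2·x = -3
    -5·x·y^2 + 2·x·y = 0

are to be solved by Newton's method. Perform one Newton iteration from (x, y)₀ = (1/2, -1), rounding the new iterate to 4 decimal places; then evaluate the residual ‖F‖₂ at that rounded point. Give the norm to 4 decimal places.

1.1186

At (1/2, -1): F = (3.0000, -3.5000).
Jacobian J = [[2·y^2 - 2, 4·x·y], [-5·y^2 + 2·y, -10·x·y + 2·x]].
At the point, J = [[0.0000, -2.0000], [-7.0000, 6.0000]] (det J = -14.0000).
Solving J·Δ = −F gives Δ = (0.7857, 1.5000).
Then the next iterate is (x, y)₁ = (1.2857, 0.5000).
Re-evaluating at (1.2857, 0.5000): F = (1.071450, -0.321425), so ‖F‖₂ = 1.1186.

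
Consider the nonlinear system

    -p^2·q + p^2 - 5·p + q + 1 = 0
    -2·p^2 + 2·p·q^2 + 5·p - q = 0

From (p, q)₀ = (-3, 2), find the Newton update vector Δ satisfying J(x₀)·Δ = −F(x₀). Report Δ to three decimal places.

(3.983, 1.623)

At (-3, 2): F = (9.000, -59.000).
Jacobian J = [[-2·p·q + 2·p - 5, -p^2 + 1], [-4·p + 2·q^2 + 5, 4·p·q - 1]].
At the point, J = [[1.000, -8.000], [25.000, -25.000]] (det J = 175.000).
Solving J·Δ = −F gives Δ = (3.983, 1.623).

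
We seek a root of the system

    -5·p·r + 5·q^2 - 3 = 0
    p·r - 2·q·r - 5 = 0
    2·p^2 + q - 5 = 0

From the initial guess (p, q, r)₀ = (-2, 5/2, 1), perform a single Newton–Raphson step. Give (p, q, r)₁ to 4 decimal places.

At (-2, 5/2, 1): F = (38.2500, -12.0000, 5.5000).
Jacobian J = [[-5·r, 10·q, -5·p], [r, -2·r, p - 2·q], [4·p, 1, 0]].
At the point, J = [[-5.0000, 25.0000, 10.0000], [1.0000, -2.0000, -7.0000], [-8.0000, 1.0000, 0.0000]] (det J = 1215.0000).
Solving J·Δ = −F gives Δ = (0.5800, -0.8597, -1.3858).
Then the next iterate is (p, q, r)₁ = (-1.4200, 1.6403, -0.3858).

(-1.4200, 1.6403, -0.3858)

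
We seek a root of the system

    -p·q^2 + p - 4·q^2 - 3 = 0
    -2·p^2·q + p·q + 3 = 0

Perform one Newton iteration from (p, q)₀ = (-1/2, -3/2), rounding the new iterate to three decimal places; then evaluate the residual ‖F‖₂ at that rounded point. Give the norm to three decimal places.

4.372

At (-1/2, -3/2): F = (-11.375, 4.500).
Jacobian J = [[-q^2 + 1, -2·p·q - 8·q], [-4·p·q + q, -2·p^2 + p]].
At the point, J = [[-1.250, 10.500], [-4.500, -1.000]] (det J = 48.500).
Solving J·Δ = −F gives Δ = (0.740, 1.171).
Then the next iterate is (p, q)₁ = (0.240, -0.329).
Re-evaluating at (0.240, -0.329): F = (-3.21894, 2.95894), so ‖F‖₂ = 4.372.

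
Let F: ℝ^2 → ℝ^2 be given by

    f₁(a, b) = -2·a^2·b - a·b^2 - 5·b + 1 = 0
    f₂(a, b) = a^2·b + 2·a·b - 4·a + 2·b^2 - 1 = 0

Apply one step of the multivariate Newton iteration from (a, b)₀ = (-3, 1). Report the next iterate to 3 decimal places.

(-0.644, 1.407)

At (-3, 1): F = (-19.000, 16.000).
Jacobian J = [[-4·a·b - b^2, -2·a^2 - 2·a·b - 5], [2·a·b + 2·b - 4, a^2 + 2·a + 4·b]].
At the point, J = [[11.000, -17.000], [-8.000, 7.000]] (det J = -59.000).
Solving J·Δ = −F gives Δ = (2.356, 0.407).
Then the next iterate is (a, b)₁ = (-0.644, 1.407).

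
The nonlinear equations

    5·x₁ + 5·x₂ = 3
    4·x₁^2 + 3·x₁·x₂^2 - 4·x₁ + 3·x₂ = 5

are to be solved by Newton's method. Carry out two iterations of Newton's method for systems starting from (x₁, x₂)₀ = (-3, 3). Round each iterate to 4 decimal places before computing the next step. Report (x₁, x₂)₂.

At (-3, 3): F = (-3.0000, -29.0000).
Jacobian J = [[5, 5], [8·x₁ + 3·x₂^2 - 4, 6·x₁·x₂ + 3]].
At the point, J = [[5.0000, 5.0000], [-1.0000, -51.0000]] (det J = -250.0000).
Solving J·Δ = −F gives Δ = (1.1920, -0.5920).
Then the next iterate is (x₁, x₂)₁ = (-1.8080, 2.4080).
Round to (-1.8080, 2.4080) and repeat: F = (0.0000, -8.919413), J = [[5.0000, 5.0000], [-1.068608, -23.121984]].
Δ = (0.4044, -0.4044), so (x₁, x₂)₂ = (-1.4036, 2.0036).

(-1.4036, 2.0036)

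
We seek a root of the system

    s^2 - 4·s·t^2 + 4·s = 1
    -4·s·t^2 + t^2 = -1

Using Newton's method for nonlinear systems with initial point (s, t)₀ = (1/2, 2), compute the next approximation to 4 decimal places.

(0.5357, 1.1071)

At (1/2, 2): F = (-6.7500, -3.0000).
Jacobian J = [[2·s - 4·t^2 + 4, -8·s·t], [-4·t^2, -8·s·t + 2·t]].
At the point, J = [[-11.0000, -8.0000], [-16.0000, -4.0000]] (det J = -84.0000).
Solving J·Δ = −F gives Δ = (0.0357, -0.8929).
Then the next iterate is (s, t)₁ = (0.5357, 1.1071).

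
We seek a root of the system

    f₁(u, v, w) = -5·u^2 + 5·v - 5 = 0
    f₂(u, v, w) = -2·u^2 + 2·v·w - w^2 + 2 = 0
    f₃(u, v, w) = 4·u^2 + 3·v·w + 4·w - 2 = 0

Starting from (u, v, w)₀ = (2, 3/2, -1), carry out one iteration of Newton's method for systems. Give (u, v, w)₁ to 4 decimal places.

(1.2340, 1.9359, -0.0513)

At (2, 3/2, -1): F = (-17.5000, -10.0000, 5.5000).
Jacobian J = [[-10·u, 5, 0], [-4·u, 2·w, 2·v - 2·w], [8·u, 3·w, 3·v + 4]].
At the point, J = [[-20.0000, 5.0000, 0.0000], [-8.0000, -2.0000, 5.0000], [16.0000, -3.0000, 8.5000]] (det J = 780.0000).
Solving J·Δ = −F gives Δ = (-0.7660, 0.4359, 0.9487).
Then the next iterate is (u, v, w)₁ = (1.2340, 1.9359, -0.0513).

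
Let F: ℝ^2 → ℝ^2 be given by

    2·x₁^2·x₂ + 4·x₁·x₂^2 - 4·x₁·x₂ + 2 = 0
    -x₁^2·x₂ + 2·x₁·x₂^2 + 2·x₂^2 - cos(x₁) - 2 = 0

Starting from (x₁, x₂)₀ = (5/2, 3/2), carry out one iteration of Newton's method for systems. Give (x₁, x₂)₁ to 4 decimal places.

(1.7768, 1.0313)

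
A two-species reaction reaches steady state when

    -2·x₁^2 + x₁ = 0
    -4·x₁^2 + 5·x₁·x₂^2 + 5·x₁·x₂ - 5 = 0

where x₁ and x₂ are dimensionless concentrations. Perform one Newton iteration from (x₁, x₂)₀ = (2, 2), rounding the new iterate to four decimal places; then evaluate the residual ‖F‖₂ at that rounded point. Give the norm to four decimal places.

At (2, 2): F = (-6.0000, 39.0000).
Jacobian J = [[-4·x₁ + 1, 0], [-8·x₁ + 5·x₂^2 + 5·x₂, 10·x₁·x₂ + 5·x₁]].
At the point, J = [[-7.0000, 0.0000], [14.0000, 50.0000]] (det J = -350.0000).
Solving J·Δ = −F gives Δ = (-0.8571, -0.5400).
Then the next iterate is (x₁, x₂)₁ = (1.1429, 1.4600).
Re-evaluating at (1.1429, 1.4600): F = (-1.469541, 10.299317), so ‖F‖₂ = 10.4036.

10.4036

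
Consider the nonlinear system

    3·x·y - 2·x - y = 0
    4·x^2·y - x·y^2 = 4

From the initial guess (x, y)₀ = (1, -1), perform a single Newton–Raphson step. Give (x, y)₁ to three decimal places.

At (1, -1): F = (-4.000, -9.000).
Jacobian J = [[3·y - 2, 3·x - 1], [8·x·y - y^2, 4·x^2 - 2·x·y]].
At the point, J = [[-5.000, 2.000], [-9.000, 6.000]] (det J = -12.000).
Solving J·Δ = −F gives Δ = (-0.500, 0.750).
Then the next iterate is (x, y)₁ = (0.500, -0.250).

(0.500, -0.250)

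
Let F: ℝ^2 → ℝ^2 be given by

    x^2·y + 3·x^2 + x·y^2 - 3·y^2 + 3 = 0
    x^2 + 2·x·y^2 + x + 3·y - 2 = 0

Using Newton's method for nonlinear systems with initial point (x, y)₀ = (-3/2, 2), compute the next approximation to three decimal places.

(-1.084, 1.472)

At (-3/2, 2): F = (-3.750, -7.250).
Jacobian J = [[2·x·y + 6·x + y^2, x^2 + 2·x·y - 6·y], [2·x + 2·y^2 + 1, 4·x·y + 3]].
At the point, J = [[-11.000, -15.750], [6.000, -9.000]] (det J = 193.500).
Solving J·Δ = −F gives Δ = (0.416, -0.528).
Then the next iterate is (x, y)₁ = (-1.084, 1.472).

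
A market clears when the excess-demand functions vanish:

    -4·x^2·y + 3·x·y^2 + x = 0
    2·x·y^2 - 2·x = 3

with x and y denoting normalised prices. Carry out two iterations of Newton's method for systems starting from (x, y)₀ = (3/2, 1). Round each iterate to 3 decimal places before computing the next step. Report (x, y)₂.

(1.291, 1.466)

At (3/2, 1): F = (-3.000, -3.000).
Jacobian J = [[-8·x·y + 3·y^2 + 1, -4·x^2 + 6·x·y], [2·y^2 - 2, 4·x·y]].
At the point, J = [[-8.000, 0.000], [0.000, 6.000]] (det J = -48.000).
Solving J·Δ = −F gives Δ = (-0.375, 0.500).
Then the next iterate is (x, y)₁ = (1.125, 1.500).
Round to (1.125, 1.500) and repeat: F = (1.125, -0.18750), J = [[-5.750, 5.06250], [2.500, 6.750]].
Δ = (0.166, -0.034), so (x, y)₂ = (1.291, 1.466).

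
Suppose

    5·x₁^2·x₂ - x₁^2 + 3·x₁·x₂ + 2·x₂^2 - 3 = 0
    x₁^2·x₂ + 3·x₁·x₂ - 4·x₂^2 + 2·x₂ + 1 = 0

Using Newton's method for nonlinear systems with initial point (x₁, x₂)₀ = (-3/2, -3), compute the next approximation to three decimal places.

(-1.114, -1.558)

At (-3/2, -3): F = (-7.500, -34.250).
Jacobian J = [[10·x₁·x₂ - 2·x₁ + 3·x₂, 5·x₁^2 + 3·x₁ + 4·x₂], [2·x₁·x₂ + 3·x₂, x₁^2 + 3·x₁ - 8·x₂ + 2]].
At the point, J = [[39.000, -5.250], [0.000, 23.750]] (det J = 926.250).
Solving J·Δ = −F gives Δ = (0.386, 1.442).
Then the next iterate is (x₁, x₂)₁ = (-1.114, -1.558).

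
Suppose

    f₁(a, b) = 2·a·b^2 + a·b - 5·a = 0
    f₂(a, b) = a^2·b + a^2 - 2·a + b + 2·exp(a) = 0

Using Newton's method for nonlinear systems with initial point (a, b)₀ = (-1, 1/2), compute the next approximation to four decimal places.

At (-1, 1/2): F = (4.0000, 4.735759).
Jacobian J = [[2·b^2 + b - 5, 4·a·b + a], [2·a·b + 2·a + 2·exp(a) - 2, a^2 + 1]].
At the point, J = [[-4.0000, -3.0000], [-4.264241, 2.0000]] (det J = -20.792723).
Solving J·Δ = −F gives Δ = (1.0680, -0.0907).
Then the next iterate is (a, b)₁ = (0.0680, 0.4093).

(0.0680, 0.4093)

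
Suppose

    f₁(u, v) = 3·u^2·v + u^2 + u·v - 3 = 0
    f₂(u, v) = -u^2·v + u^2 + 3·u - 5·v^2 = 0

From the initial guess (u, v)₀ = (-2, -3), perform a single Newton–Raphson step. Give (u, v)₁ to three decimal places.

At (-2, -3): F = (-29.000, -35.000).
Jacobian J = [[6·u·v + 2·u + v, 3·u^2 + u], [-2·u·v + 2·u + 3, -u^2 - 10·v]].
At the point, J = [[29.000, 10.000], [-13.000, 26.000]] (det J = 884.000).
Solving J·Δ = −F gives Δ = (0.457, 1.575).
Then the next iterate is (u, v)₁ = (-1.543, -1.425).

(-1.543, -1.425)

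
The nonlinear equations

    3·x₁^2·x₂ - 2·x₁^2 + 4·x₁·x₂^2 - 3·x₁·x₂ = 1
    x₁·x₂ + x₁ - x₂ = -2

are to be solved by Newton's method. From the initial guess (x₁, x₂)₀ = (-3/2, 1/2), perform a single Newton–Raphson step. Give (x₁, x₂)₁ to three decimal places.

(-0.789, 0.627)

At (-3/2, 1/2): F = (-1.375, -0.750).
Jacobian J = [[6·x₁·x₂ - 4·x₁ + 4·x₂^2 - 3·x₂, 3·x₁^2 + 8·x₁·x₂ - 3·x₁], [x₂ + 1, x₁ - 1]].
At the point, J = [[1.000, 5.250], [1.500, -2.500]] (det J = -10.375).
Solving J·Δ = −F gives Δ = (0.711, 0.127).
Then the next iterate is (x₁, x₂)₁ = (-0.789, 0.627).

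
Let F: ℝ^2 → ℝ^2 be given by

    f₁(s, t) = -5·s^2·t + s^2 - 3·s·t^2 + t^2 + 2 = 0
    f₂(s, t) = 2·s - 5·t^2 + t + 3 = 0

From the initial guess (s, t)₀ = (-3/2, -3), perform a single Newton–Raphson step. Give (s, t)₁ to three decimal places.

(-1.237, -1.469)

At (-3/2, -3): F = (87.500, -48.000).
Jacobian J = [[-10·s·t + 2·s - 3·t^2, -5·s^2 - 6·s·t + 2·t], [2, -10·t + 1]].
At the point, J = [[-75.000, -44.250], [2.000, 31.000]] (det J = -2236.500).
Solving J·Δ = −F gives Δ = (0.263, 1.531).
Then the next iterate is (s, t)₁ = (-1.237, -1.469).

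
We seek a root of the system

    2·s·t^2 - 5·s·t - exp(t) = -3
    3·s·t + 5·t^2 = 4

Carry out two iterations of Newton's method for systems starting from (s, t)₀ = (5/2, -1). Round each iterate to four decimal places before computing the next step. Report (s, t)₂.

At (5/2, -1): F = (20.132121, -6.5000).
Jacobian J = [[2·t^2 - 5·t, 4·s·t - 5·s - exp(t)], [3·t, 3·s + 10·t]].
At the point, J = [[7.0000, -22.867879], [-3.0000, -2.5000]] (det J = -86.103638).
Solving J·Δ = −F gives Δ = (-2.3108, 0.1730).
Then the next iterate is (s, t)₁ = (0.1892, -0.8270).
Round to (0.1892, -0.8270) and repeat: F = (3.603781, -1.049760), J = [[5.502858, -2.009233], [-2.4810, -7.7024]].
Δ = (-0.6305, 0.0668), so (s, t)₂ = (-0.4413, -0.7602).

(-0.4413, -0.7602)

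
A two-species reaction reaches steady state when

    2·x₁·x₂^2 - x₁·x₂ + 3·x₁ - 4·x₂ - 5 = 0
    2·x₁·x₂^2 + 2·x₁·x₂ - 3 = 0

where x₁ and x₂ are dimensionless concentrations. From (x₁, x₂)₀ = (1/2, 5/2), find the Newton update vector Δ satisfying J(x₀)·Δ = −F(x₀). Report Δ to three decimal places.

At (1/2, 5/2): F = (-8.500, 5.750).
Jacobian J = [[2·x₂^2 - x₂ + 3, 4·x₁·x₂ - x₁ - 4], [2·x₂^2 + 2·x₂, 4·x₁·x₂ + 2·x₁]].
At the point, J = [[13.000, 0.500], [17.500, 6.000]] (det J = 69.250).
Solving J·Δ = −F gives Δ = (0.778, -3.227).

(0.778, -3.227)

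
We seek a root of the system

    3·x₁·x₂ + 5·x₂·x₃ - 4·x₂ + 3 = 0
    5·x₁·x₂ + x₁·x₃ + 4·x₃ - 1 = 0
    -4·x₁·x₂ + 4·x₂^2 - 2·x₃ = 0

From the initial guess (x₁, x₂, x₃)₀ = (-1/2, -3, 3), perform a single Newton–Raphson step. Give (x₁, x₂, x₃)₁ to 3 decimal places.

At (-1/2, -3, 3): F = (-25.500, 17.000, 24.000).
Jacobian J = [[3·x₂, 3·x₁ + 5·x₃ - 4, 5·x₂], [5·x₂ + x₃, 5·x₁, x₁ + 4], [-4·x₂, -4·x₁ + 8·x₂, -2]].
At the point, J = [[-9.000, 9.500, -15.000], [-12.000, -2.500, 3.500], [12.000, -22.000, -2.000]] (det J = -4977.000).
Solving J·Δ = −F gives Δ = (0.751, 1.604, -1.135).
Then the next iterate is (x₁, x₂, x₃)₁ = (0.251, -1.396, 1.865).

(0.251, -1.396, 1.865)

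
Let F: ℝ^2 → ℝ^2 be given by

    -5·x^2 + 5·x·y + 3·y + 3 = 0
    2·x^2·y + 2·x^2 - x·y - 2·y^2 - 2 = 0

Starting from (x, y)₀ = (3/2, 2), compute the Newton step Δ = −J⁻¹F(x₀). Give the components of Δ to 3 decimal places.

At (3/2, 2): F = (12.750, 0.500).
Jacobian J = [[-10·x + 5·y, 5·x + 3], [4·x·y + 4·x - y, 2·x^2 - x - 4·y]].
At the point, J = [[-5.000, 10.500], [16.000, -5.000]] (det J = -143.000).
Solving J·Δ = −F gives Δ = (-0.483, -1.444).

(-0.483, -1.444)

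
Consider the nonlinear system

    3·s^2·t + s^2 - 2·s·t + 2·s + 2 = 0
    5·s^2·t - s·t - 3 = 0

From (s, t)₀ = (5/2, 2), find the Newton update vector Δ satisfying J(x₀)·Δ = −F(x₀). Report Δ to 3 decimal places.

At (5/2, 2): F = (40.750, 54.500).
Jacobian J = [[6·s·t + 2·s - 2·t + 2, 3·s^2 - 2·s], [10·s·t - t, 5·s^2 - s]].
At the point, J = [[33.000, 13.750], [48.000, 28.750]] (det J = 288.750).
Solving J·Δ = −F gives Δ = (-1.462, 0.545).

(-1.462, 0.545)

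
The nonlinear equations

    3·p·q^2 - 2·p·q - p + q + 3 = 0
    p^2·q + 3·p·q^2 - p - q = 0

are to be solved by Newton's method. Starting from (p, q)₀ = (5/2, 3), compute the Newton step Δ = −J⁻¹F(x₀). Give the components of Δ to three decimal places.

(-0.735, -1.007)

At (5/2, 3): F = (56.000, 80.750).
Jacobian J = [[3·q^2 - 2·q - 1, 6·p·q - 2·p + 1], [2·p·q + 3·q^2 - 1, p^2 + 6·p·q - 1]].
At the point, J = [[20.000, 41.000], [41.000, 50.250]] (det J = -676.000).
Solving J·Δ = −F gives Δ = (-0.735, -1.007).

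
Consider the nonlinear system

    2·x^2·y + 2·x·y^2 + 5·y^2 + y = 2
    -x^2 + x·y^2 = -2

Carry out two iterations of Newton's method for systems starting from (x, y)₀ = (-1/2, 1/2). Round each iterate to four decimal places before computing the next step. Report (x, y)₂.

(-1.4091, 0.3846)

At (-1/2, 1/2): F = (-0.2500, 1.6250).
Jacobian J = [[4·x·y + 2·y^2, 2·x^2 + 4·x·y + 10·y + 1], [-2·x + y^2, 2·x·y]].
At the point, J = [[-0.5000, 5.5000], [1.2500, -0.5000]] (det J = -6.6250).
Solving J·Δ = −F gives Δ = (-1.3302, -0.0755).
Then the next iterate is (x, y)₁ = (-1.8302, 0.4245).
Round to (-1.8302, 0.4245) and repeat: F = (1.509734, -1.679435), J = [[-2.747279, 8.836584], [3.840600, -1.553840]].
Δ = (0.4211, -0.0399), so (x, y)₂ = (-1.4091, 0.3846).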